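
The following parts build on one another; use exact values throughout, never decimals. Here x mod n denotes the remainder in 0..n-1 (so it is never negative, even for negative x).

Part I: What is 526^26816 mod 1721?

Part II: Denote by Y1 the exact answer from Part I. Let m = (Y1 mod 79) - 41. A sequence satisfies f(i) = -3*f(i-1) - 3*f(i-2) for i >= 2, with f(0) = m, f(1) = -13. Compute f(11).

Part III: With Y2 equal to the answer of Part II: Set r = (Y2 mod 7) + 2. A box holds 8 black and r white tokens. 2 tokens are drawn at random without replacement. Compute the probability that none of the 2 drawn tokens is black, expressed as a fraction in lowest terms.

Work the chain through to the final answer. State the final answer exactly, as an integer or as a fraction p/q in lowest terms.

1/45

Part I: squarings mod 1721: 526^1=526, 526^2=1316, 526^4=530, 526^8=377, 526^16=1007, 526^32=380, 526^64=1557, 526^128=1081, 526^256=2, 526^512=4, 526^1024=16, 526^2048=256, 526^4096=138, 526^8192=113, 526^16384=722; 526^26816 = 526^64 * 526^128 * 526^2048 * 526^8192 * 526^16384 = 840 (mod 1721); answer 840
Part II: Y1 = 840; m = 9; f(2) = -3*(-13) - 3*(9) = 12; iterating: f(2)=12, f(3)=3, f(4)=-45, f(5)=126, f(6)=-243, f(7)=351, f(8)=-324, f(9)=-81, f(10)=1215, f(11)=-3402; answer -3402
Part III: Y2 = -3402; r = 2; total draws C(10,2) = 45; favorable C(2,2) = 1; P = 1/45; answer 1/45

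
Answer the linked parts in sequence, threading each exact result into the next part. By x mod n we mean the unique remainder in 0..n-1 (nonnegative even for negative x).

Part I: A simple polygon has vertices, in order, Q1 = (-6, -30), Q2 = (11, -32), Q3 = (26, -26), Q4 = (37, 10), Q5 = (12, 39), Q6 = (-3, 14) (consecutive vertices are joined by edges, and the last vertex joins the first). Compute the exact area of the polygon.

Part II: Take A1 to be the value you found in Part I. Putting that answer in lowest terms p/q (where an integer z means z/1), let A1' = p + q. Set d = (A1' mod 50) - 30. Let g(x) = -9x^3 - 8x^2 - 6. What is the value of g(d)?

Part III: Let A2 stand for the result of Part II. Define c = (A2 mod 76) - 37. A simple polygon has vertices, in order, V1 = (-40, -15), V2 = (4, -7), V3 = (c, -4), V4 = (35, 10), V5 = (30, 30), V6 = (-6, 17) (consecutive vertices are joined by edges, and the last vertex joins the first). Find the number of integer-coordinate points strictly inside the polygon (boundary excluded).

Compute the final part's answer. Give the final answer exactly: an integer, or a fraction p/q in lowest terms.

Part I: cross terms: (-6*-32 - 11*-30)=522, (11*-26 - 26*-32)=546, (26*10 - 37*-26)=1222, (37*39 - 12*10)=1323, (12*14 - -3*39)=285, (-3*-30 - -6*14)=174; twice the area = |4072| = 4072; area = 2036; answer 2036
Part II: A1 = 2036; threaded value p + q = 2037; d = 7; -9*(7)^3 - 8*(7)^2 - 6 = (-3087) + (-392) + (-6) = -3485; answer -3485
Part III: A2 = -3485; c = -26; cross terms: (-40*-7 - 4*-15)=340, (4*-4 - -26*-7)=-198, (-26*10 - 35*-4)=-120, (35*30 - 30*10)=750, (30*17 - -6*30)=690, (-6*-15 - -40*17)=770; twice the area = |2232| = 2232; area = 1116; boundary points = 4 + 3 + 1 + 5 + 1 + 2 = 16; strictly interior points = area - boundary/2 + 1 = 1109; answer 1109

1109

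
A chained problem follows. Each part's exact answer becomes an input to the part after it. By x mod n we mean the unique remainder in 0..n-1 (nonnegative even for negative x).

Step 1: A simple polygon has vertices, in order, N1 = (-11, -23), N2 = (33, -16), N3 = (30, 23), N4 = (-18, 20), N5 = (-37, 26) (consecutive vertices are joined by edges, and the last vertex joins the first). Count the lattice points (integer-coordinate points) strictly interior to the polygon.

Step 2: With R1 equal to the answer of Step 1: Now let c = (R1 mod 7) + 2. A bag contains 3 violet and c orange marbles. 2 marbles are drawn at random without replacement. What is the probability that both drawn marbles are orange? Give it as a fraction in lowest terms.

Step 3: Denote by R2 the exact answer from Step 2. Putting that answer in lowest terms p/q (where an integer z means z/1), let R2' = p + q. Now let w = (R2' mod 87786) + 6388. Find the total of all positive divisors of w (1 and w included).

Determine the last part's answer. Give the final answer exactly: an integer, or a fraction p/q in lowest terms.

Step 1: cross terms: (-11*-16 - 33*-23)=935, (33*23 - 30*-16)=1239, (30*20 - -18*23)=1014, (-18*26 - -37*20)=272, (-37*-23 - -11*26)=1137; twice the area = |4597| = 4597; area = 4597/2; boundary points = 1 + 3 + 3 + 1 + 1 = 9; strictly interior points = area - boundary/2 + 1 = 2295; answer 2295
Step 2: R1 = 2295; c = 8; total draws C(11,2) = 55; favorable C(8,2) = 28; P = 28/55; answer 28/55
Step 3: R2 = 28/55; threaded value p + q = 83; w = 6471; 6471 = 3^2 * 719; sigma = (1 + 3 + 9) * (1 + 719) = 13 * 720 = 9360; answer 9360

9360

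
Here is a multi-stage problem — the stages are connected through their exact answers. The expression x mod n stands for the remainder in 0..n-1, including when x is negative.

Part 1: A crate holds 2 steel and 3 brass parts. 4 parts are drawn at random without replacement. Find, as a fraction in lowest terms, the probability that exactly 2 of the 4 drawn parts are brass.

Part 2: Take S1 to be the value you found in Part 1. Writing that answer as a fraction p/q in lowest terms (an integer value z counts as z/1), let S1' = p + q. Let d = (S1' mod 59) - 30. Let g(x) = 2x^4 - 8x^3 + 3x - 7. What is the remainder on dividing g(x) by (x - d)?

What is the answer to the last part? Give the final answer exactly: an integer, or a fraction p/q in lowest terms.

553623

Part 1: total draws C(5,4) = 5; favorable C(3,2)*C(2,2) = 3; P = 3/5; answer 3/5
Part 2: S1 = 3/5; threaded value p + q = 8; d = -22; remainder = value at the root: 2*(-22)^4 - 8*(-22)^3 + 3*(-22)^1 - 7 = (468512) + (85184) + (-66) + (-7) = 553623; answer 553623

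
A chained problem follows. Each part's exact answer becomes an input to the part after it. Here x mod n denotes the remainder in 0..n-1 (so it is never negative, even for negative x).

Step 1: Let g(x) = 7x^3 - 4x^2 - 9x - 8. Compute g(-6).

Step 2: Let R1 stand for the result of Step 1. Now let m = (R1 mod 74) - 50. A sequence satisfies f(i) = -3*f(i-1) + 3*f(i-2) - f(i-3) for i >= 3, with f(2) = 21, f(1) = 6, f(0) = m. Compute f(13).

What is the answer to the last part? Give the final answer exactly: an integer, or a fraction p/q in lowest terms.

-16781388

Step 1: 7*(-6)^3 - 4*(-6)^2 - 9*(-6)^1 - 8 = (-1512) + (-144) + (54) + (-8) = -1610; answer -1610
Step 2: R1 = -1610; m = -32; f(3) = -3*(21) + 3*(6) - 1*(-32) = -13; iterating: f(3)=-13, f(4)=96, f(5)=-348, f(6)=1345, f(7)=-5175, f(8)=19908, f(9)=-76594, f(10)=294681, f(11)=-1133733, f(12)=4361836, f(13)=-16781388; answer -16781388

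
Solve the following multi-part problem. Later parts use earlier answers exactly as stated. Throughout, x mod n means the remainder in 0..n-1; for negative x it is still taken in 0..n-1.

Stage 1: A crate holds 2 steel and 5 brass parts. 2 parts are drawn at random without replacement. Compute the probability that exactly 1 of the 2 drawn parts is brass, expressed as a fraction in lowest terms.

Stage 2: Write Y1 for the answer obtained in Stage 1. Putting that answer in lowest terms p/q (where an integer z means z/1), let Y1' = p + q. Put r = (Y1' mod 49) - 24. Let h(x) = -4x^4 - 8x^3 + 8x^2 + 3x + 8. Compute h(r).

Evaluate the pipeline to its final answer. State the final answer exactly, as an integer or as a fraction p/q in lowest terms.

Stage 1: total draws C(7,2) = 21; favorable C(5,1)*C(2,1) = 10; P = 10/21; answer 10/21
Stage 2: Y1 = 10/21; threaded value p + q = 31; r = 7; -4*(7)^4 - 8*(7)^3 + 8*(7)^2 + 3*(7)^1 + 8 = (-9604) + (-2744) + (392) + (21) + (8) = -11927; answer -11927

-11927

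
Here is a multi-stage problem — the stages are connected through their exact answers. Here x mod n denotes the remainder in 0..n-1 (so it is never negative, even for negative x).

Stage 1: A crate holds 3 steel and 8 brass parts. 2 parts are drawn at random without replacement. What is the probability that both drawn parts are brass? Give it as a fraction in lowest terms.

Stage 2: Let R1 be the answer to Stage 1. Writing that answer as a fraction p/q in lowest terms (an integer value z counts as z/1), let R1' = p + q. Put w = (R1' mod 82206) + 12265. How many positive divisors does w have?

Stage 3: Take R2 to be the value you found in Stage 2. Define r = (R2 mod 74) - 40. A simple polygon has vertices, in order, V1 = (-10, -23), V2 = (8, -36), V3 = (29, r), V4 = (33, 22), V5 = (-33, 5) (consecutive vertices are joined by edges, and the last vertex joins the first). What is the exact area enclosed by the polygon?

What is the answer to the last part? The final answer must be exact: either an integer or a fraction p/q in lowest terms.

2013

Stage 1: total draws C(11,2) = 55; favorable C(8,2) = 28; P = 28/55; answer 28/55
Stage 2: R1 = 28/55; threaded value p + q = 83; w = 12348; 12348 = 2^2 * 3^2 * 7^3; number of divisors = (2+1) * (2+1) * (3+1) = 36; answer 36
Stage 3: R2 = 36; r = -4; cross terms: (-10*-36 - 8*-23)=544, (8*-4 - 29*-36)=1012, (29*22 - 33*-4)=770, (33*5 - -33*22)=891, (-33*-23 - -10*5)=809; twice the area = |4026| = 4026; area = 2013; answer 2013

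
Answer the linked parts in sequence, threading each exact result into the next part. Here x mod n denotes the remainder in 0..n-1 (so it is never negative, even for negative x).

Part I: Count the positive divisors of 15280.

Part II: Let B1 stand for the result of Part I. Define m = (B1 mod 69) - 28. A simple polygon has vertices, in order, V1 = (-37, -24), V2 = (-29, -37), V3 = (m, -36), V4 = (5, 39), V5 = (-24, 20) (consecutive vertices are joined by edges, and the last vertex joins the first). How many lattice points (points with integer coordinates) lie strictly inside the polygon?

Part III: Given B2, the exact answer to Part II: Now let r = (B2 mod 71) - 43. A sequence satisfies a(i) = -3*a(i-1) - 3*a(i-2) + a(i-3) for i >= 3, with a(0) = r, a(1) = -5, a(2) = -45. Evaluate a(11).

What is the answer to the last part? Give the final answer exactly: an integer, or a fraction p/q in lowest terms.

-15129

Part I: 15280 = 2^4 * 5 * 191; number of divisors = (4+1) * (1+1) * (1+1) = 20; answer 20
Part II: B1 = 20; m = -8; cross terms: (-37*-37 - -29*-24)=673, (-29*-36 - -8*-37)=748, (-8*39 - 5*-36)=-132, (5*20 - -24*39)=1036, (-24*-24 - -37*20)=1316; twice the area = |3641| = 3641; area = 3641/2; boundary points = 1 + 1 + 1 + 1 + 1 = 5; strictly interior points = area - boundary/2 + 1 = 1819; answer 1819
Part III: B2 = 1819; r = 1; a(3) = -3*(-45) - 3*(-5) + 1*(1) = 151; iterating: a(3)=151, a(4)=-323, a(5)=471, a(6)=-293, a(7)=-857, a(8)=3921, a(9)=-9485, a(10)=15835, a(11)=-15129; answer -15129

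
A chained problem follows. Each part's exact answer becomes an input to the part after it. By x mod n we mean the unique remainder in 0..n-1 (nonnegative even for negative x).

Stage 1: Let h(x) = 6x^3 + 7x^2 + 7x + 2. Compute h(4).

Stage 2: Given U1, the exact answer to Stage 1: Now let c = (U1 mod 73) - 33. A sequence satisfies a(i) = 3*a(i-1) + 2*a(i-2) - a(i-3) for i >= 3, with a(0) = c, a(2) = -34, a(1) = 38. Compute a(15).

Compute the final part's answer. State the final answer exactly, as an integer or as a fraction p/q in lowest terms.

-104290298

Stage 1: 6*(4)^3 + 7*(4)^2 + 7*(4)^1 + 2 = (384) + (112) + (28) + (2) = 526; answer 526
Stage 2: U1 = 526; c = -18; a(3) = 3*(-34) + 2*(38) - 1*(-18) = -8; iterating: a(3)=-8, a(4)=-130, a(5)=-372, a(6)=-1368, a(7)=-4718, a(8)=-16518, a(9)=-57622, a(10)=-201184, a(11)=-702278, a(12)=-2451580, a(13)=-8558112, a(14)=-29875218, a(15)=-104290298; answer -104290298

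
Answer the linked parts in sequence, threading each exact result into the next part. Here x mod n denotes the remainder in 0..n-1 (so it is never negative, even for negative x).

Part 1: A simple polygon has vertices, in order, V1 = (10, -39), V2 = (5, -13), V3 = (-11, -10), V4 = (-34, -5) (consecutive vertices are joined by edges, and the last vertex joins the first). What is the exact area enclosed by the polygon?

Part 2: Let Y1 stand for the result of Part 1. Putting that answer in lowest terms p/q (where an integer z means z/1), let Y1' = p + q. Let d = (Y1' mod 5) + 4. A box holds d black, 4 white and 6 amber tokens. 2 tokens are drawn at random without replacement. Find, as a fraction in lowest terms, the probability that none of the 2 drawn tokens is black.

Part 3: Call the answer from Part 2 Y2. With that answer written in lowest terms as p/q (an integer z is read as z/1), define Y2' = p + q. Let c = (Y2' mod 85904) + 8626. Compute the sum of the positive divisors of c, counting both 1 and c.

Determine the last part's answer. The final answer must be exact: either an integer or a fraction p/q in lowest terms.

Part 1: cross terms: (10*-13 - 5*-39)=65, (5*-10 - -11*-13)=-193, (-11*-5 - -34*-10)=-285, (-34*-39 - 10*-5)=1376; twice the area = |963| = 963; area = 963/2; answer 963/2
Part 2: Y1 = 963/2; threaded value p + q = 965; d = 4; total draws C(14,2) = 91; favorable C(10,2) = 45; P = 45/91; answer 45/91
Part 3: Y2 = 45/91; threaded value p + q = 136; c = 8762; 8762 = 2 * 13 * 337; sigma = (1 + 2) * (1 + 13) * (1 + 337) = 3 * 14 * 338 = 14196; answer 14196

14196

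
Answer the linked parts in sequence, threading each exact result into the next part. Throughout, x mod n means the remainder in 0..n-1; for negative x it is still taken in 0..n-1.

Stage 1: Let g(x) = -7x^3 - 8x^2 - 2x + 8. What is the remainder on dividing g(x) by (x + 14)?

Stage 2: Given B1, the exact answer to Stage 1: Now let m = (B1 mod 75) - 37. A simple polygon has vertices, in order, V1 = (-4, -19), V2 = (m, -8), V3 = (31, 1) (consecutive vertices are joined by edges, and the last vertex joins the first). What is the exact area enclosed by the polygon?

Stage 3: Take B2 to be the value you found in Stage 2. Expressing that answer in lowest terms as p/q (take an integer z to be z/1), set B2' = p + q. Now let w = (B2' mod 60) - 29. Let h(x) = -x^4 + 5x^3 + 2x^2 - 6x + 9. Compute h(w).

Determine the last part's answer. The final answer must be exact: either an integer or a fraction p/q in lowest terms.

Stage 1: remainder = value at the root: -7*(-14)^3 - 8*(-14)^2 - 2*(-14)^1 + 8 = (19208) + (-1568) + (28) + (8) = 17676; answer 17676
Stage 2: B1 = 17676; m = 14; cross terms: (-4*-8 - 14*-19)=298, (14*1 - 31*-8)=262, (31*-19 - -4*1)=-585; twice the area = |-25| = 25; area = 25/2; answer 25/2
Stage 3: B2 = 25/2; threaded value p + q = 27; w = -2; -1*(-2)^4 + 5*(-2)^3 + 2*(-2)^2 - 6*(-2)^1 + 9 = (-16) + (-40) + (8) + (12) + (9) = -27; answer -27

-27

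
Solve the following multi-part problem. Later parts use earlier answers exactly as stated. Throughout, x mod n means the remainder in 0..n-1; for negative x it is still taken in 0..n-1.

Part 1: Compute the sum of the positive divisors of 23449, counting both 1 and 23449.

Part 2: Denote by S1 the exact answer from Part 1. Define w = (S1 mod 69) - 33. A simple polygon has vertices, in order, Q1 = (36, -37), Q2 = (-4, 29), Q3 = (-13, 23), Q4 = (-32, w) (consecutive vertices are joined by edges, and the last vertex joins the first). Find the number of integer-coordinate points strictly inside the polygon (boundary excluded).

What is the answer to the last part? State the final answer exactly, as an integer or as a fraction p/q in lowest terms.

1767

Part 1: 23449 = 131 * 179; sigma = (1 + 131) * (1 + 179) = 132 * 180 = 23760; answer 23760
Part 2: S1 = 23760; w = -9; cross terms: (36*29 - -4*-37)=896, (-4*23 - -13*29)=285, (-13*-9 - -32*23)=853, (-32*-37 - 36*-9)=1508; twice the area = |3542| = 3542; area = 1771; boundary points = 2 + 3 + 1 + 4 = 10; strictly interior points = area - boundary/2 + 1 = 1767; answer 1767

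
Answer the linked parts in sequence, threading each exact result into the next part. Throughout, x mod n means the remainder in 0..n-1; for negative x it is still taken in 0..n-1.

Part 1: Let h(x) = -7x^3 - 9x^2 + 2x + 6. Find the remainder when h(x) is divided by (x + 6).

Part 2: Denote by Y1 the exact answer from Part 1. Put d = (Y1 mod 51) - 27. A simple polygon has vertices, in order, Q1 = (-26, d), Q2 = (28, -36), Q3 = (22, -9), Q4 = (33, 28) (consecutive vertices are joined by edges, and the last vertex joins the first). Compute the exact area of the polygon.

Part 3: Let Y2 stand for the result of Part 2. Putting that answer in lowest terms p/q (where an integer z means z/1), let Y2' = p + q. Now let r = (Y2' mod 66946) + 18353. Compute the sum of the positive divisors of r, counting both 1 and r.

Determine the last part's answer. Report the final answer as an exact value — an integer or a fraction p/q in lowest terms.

32076

Part 1: remainder = value at the root: -7*(-6)^3 - 9*(-6)^2 + 2*(-6)^1 + 6 = (1512) + (-324) + (-12) + (6) = 1182; answer 1182
Part 2: Y1 = 1182; d = -18; cross terms: (-26*-36 - 28*-18)=1440, (28*-9 - 22*-36)=540, (22*28 - 33*-9)=913, (33*-18 - -26*28)=134; twice the area = |3027| = 3027; area = 3027/2; answer 3027/2
Part 3: Y2 = 3027/2; threaded value p + q = 3029; r = 21382; 21382 = 2 * 10691; sigma = (1 + 2) * (1 + 10691) = 3 * 10692 = 32076; answer 32076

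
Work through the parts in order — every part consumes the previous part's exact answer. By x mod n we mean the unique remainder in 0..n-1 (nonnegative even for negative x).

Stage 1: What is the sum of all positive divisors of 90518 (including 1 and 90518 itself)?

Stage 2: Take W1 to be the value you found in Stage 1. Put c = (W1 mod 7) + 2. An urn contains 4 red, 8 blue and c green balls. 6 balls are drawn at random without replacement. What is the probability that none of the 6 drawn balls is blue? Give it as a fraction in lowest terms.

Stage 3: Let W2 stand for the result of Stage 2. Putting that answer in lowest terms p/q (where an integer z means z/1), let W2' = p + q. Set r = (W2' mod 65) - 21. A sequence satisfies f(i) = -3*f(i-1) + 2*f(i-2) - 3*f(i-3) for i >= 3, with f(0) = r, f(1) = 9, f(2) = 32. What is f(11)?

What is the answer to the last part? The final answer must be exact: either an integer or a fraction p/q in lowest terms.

Stage 1: 90518 = 2 * 45259; sigma = (1 + 2) * (1 + 45259) = 3 * 45260 = 135780; answer 135780
Stage 2: W1 = 135780; c = 3; total draws C(15,6) = 5005; favorable C(7,6) = 7; P = 1/715; answer 1/715
Stage 3: W2 = 1/715; threaded value p + q = 716; r = -20; f(3) = -3*(32) + 2*(9) - 3*(-20) = -18; iterating: f(3)=-18, f(4)=91, f(5)=-405, f(6)=1451, f(7)=-5436, f(8)=20425, f(9)=-76500, f(10)=286658, f(11)=-1074249; answer -1074249

-1074249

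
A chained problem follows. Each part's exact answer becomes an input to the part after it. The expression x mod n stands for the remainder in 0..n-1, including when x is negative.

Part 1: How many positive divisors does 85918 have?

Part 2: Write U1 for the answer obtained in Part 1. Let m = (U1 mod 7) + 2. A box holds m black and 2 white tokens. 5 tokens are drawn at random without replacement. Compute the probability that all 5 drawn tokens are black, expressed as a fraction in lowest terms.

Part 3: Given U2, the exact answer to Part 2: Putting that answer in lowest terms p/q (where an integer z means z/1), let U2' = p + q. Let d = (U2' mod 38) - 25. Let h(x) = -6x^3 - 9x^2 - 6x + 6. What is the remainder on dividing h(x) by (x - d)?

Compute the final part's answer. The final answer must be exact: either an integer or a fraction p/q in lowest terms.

Part 1: 85918 = 2 * 7 * 17 * 19^2; number of divisors = (1+1) * (1+1) * (1+1) * (2+1) = 24; answer 24
Part 2: U1 = 24; m = 5; total draws C(7,5) = 21; favorable C(5,5) = 1; P = 1/21; answer 1/21
Part 3: U2 = 1/21; threaded value p + q = 22; d = -3; remainder = value at the root: -6*(-3)^3 - 9*(-3)^2 - 6*(-3)^1 + 6 = (162) + (-81) + (18) + (6) = 105; answer 105

105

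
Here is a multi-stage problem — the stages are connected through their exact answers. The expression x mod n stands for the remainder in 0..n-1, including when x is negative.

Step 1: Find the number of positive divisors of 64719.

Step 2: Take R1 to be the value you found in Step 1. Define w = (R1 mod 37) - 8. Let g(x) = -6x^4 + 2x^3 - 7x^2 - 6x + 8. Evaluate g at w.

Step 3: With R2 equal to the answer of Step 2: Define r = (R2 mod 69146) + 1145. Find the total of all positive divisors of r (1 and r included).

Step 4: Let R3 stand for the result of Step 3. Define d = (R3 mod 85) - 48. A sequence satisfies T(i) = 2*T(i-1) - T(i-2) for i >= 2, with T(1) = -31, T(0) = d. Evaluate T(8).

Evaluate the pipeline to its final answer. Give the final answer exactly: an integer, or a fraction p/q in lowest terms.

Step 1: 64719 = 3^4 * 17 * 47; number of divisors = (4+1) * (1+1) * (1+1) = 20; answer 20
Step 2: R1 = 20; w = 12; -6*(12)^4 + 2*(12)^3 - 7*(12)^2 - 6*(12)^1 + 8 = (-124416) + (3456) + (-1008) + (-72) + (8) = -122032; answer -122032
Step 3: R2 = -122032; r = 17405; 17405 = 5 * 59^2; sigma = (1 + 5) * (1 + 59 + 3481) = 6 * 3541 = 21246; answer 21246
Step 4: R3 = 21246; d = 33; T(2) = 2*(-31) - 1*(33) = -95; iterating: T(2)=-95, T(3)=-159, T(4)=-223, T(5)=-287, T(6)=-351, T(7)=-415, T(8)=-479; answer -479

-479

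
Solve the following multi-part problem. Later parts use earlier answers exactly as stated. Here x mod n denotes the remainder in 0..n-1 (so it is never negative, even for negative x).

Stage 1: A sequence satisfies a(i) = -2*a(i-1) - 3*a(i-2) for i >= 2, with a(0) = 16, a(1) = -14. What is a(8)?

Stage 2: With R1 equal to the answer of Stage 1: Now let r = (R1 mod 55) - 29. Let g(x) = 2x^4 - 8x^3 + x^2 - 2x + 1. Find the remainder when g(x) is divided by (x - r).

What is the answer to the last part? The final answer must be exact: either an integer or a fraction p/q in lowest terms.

Stage 1: a(2) = -2*(-14) - 3*(16) = -20; iterating: a(2)=-20, a(3)=82, a(4)=-104, a(5)=-38, a(6)=388, a(7)=-662, a(8)=160; answer 160
Stage 2: R1 = 160; r = 21; remainder = value at the root: 2*(21)^4 - 8*(21)^3 + 1*(21)^2 - 2*(21)^1 + 1 = (388962) + (-74088) + (441) + (-42) + (1) = 315274; answer 315274

315274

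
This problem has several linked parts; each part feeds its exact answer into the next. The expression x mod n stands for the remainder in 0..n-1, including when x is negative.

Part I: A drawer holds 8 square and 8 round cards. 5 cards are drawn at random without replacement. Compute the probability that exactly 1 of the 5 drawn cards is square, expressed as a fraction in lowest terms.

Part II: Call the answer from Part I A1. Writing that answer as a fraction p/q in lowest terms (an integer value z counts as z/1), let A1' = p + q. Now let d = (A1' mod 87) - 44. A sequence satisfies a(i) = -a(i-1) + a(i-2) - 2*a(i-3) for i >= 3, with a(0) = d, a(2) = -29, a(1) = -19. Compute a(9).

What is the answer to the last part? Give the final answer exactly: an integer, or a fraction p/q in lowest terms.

730

Part I: total draws C(16,5) = 4368; favorable C(8,1)*C(8,4) = 560; P = 5/39; answer 5/39
Part II: A1 = 5/39; threaded value p + q = 44; d = 0; a(3) = -1*(-29) + 1*(-19) - 2*(0) = 10; iterating: a(3)=10, a(4)=-1, a(5)=69, a(6)=-90, a(7)=161, a(8)=-389, a(9)=730; answer 730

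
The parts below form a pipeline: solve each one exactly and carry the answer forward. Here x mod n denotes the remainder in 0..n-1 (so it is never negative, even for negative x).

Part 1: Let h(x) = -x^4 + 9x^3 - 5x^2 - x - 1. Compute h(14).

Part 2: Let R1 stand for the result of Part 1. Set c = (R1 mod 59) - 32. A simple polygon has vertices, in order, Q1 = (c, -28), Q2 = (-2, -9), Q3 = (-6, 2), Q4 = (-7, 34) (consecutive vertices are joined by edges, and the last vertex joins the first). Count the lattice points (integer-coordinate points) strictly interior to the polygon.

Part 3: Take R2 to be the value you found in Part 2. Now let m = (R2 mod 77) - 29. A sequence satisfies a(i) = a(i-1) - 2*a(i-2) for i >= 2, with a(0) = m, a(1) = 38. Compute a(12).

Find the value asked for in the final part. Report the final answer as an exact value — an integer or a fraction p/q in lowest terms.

1204

Part 1: -1*(14)^4 + 9*(14)^3 - 5*(14)^2 - 1*(14)^1 - 1 = (-38416) + (24696) + (-980) + (-14) + (-1) = -14715; answer -14715
Part 2: R1 = -14715; c = 3; cross terms: (3*-9 - -2*-28)=-83, (-2*2 - -6*-9)=-58, (-6*34 - -7*2)=-190, (-7*-28 - 3*34)=94; twice the area = |-237| = 237; area = 237/2; boundary points = 1 + 1 + 1 + 2 = 5; strictly interior points = area - boundary/2 + 1 = 117; answer 117
Part 3: R2 = 117; m = 11; a(2) = 1*(38) - 2*(11) = 16; iterating: a(2)=16, a(3)=-60, a(4)=-92, a(5)=28, a(6)=212, a(7)=156, a(8)=-268, a(9)=-580, a(10)=-44, a(11)=1116, a(12)=1204; answer 1204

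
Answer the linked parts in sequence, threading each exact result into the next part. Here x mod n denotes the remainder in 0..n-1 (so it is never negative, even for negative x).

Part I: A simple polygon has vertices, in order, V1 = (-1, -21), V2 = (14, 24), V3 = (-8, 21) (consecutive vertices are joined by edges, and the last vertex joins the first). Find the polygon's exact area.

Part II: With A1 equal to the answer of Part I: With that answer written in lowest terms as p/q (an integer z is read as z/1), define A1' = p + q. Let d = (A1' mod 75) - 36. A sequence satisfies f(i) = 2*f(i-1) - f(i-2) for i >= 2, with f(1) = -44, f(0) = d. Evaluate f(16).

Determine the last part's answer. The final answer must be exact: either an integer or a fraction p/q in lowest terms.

-869

Part I: cross terms: (-1*24 - 14*-21)=270, (14*21 - -8*24)=486, (-8*-21 - -1*21)=189; twice the area = |945| = 945; area = 945/2; answer 945/2
Part II: A1 = 945/2; threaded value p + q = 947; d = 11; f(2) = 2*(-44) - 1*(11) = -99; iterating: f(2)=-99, f(3)=-154, f(4)=-209, f(5)=-264, f(6)=-319, f(7)=-374, f(8)=-429, f(9)=-484, f(10)=-539, f(11)=-594, f(12)=-649, f(13)=-704, f(14)=-759, f(15)=-814, f(16)=-869; answer -869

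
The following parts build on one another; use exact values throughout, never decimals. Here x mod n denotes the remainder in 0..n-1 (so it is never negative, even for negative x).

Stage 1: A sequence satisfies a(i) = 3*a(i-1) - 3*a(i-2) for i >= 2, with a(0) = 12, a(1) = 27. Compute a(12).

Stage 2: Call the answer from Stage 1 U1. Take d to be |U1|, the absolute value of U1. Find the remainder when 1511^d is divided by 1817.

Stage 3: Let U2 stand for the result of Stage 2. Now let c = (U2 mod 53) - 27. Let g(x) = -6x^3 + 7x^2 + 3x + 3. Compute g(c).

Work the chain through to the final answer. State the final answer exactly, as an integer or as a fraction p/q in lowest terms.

Stage 1: a(2) = 3*(27) - 3*(12) = 45; iterating: a(2)=45, a(3)=54, a(4)=27, a(5)=-81, a(6)=-324, a(7)=-729, a(8)=-1215, a(9)=-1458, a(10)=-729, a(11)=2187, a(12)=8748; answer 8748
Stage 2: U1 = 8748; d = 8748; squarings mod 1817: 1511^1=1511, 1511^2=969, 1511^4=1389, 1511^8=1484, 1511^16=52, 1511^32=887, 1511^64=8, 1511^128=64, 1511^256=462, 1511^512=855, 1511^1024=591, 1511^2048=417, 1511^4096=1274, 1511^8192=495; 1511^8748 = 1511^4 * 1511^8 * 1511^32 * 1511^512 * 1511^8192 = 324 (mod 1817); answer 324
Stage 3: U2 = 324; c = -21; -6*(-21)^3 + 7*(-21)^2 + 3*(-21)^1 + 3 = (55566) + (3087) + (-63) + (3) = 58593; answer 58593

58593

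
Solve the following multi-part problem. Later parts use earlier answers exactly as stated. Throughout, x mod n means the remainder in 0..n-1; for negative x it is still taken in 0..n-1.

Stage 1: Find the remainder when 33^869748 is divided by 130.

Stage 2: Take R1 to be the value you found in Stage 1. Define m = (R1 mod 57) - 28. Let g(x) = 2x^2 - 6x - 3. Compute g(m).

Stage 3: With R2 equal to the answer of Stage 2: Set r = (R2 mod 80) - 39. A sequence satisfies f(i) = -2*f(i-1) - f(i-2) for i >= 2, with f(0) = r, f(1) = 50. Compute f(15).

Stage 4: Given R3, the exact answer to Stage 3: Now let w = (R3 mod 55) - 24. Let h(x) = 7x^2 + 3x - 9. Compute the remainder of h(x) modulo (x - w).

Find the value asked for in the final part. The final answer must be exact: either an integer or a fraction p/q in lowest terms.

Stage 1: squarings mod 130: 33^1=33, 33^2=49, 33^4=61, 33^8=81, 33^16=61, 33^32=81, 33^64=61, 33^128=81, 33^256=61, 33^512=81, 33^1024=61, 33^2048=81, 33^4096=61, 33^8192=81, 33^16384=61, 33^32768=81, 33^65536=61, 33^131072=81, 33^262144=61, 33^524288=81; 33^869748 = 33^4 * 33^16 * 33^32 * 33^64 * 33^256 * 33^1024 * 33^16384 * 33^65536 * 33^262144 * 33^524288 = 1 (mod 130); answer 1
Stage 2: R1 = 1; m = -27; 2*(-27)^2 - 6*(-27)^1 - 3 = (1458) + (162) + (-3) = 1617; answer 1617
Stage 3: R2 = 1617; r = -22; f(2) = -2*(50) - 1*(-22) = -78; iterating: f(2)=-78, f(3)=106, f(4)=-134, f(5)=162, f(6)=-190, f(7)=218, f(8)=-246, f(9)=274, f(10)=-302, f(11)=330, f(12)=-358, f(13)=386, f(14)=-414, f(15)=442; answer 442
Stage 4: R3 = 442; w = -22; remainder = value at the root: 7*(-22)^2 + 3*(-22)^1 - 9 = (3388) + (-66) + (-9) = 3313; answer 3313

3313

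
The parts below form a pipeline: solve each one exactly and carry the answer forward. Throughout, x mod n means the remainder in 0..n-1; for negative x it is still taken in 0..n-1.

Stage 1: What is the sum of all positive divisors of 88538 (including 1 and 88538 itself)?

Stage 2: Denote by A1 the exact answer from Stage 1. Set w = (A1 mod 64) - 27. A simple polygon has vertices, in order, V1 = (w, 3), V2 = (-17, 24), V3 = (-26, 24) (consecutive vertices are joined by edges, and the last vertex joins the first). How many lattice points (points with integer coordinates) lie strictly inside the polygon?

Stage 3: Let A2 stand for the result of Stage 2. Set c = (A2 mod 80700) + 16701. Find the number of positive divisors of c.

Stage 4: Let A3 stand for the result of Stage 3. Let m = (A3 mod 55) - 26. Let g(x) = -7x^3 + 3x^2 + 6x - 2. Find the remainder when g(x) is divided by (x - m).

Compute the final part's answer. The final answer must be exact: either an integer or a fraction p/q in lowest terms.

Stage 1: 88538 = 2 * 44269; sigma = (1 + 2) * (1 + 44269) = 3 * 44270 = 132810; answer 132810
Stage 2: A1 = 132810; w = -17; cross terms: (-17*24 - -17*3)=-357, (-17*24 - -26*24)=216, (-26*3 - -17*24)=330; twice the area = |189| = 189; area = 189/2; boundary points = 21 + 9 + 3 = 33; strictly interior points = area - boundary/2 + 1 = 79; answer 79
Stage 3: A2 = 79; c = 16780; 16780 = 2^2 * 5 * 839; number of divisors = (2+1) * (1+1) * (1+1) = 12; answer 12
Stage 4: A3 = 12; m = -14; remainder = value at the root: -7*(-14)^3 + 3*(-14)^2 + 6*(-14)^1 - 2 = (19208) + (588) + (-84) + (-2) = 19710; answer 19710

19710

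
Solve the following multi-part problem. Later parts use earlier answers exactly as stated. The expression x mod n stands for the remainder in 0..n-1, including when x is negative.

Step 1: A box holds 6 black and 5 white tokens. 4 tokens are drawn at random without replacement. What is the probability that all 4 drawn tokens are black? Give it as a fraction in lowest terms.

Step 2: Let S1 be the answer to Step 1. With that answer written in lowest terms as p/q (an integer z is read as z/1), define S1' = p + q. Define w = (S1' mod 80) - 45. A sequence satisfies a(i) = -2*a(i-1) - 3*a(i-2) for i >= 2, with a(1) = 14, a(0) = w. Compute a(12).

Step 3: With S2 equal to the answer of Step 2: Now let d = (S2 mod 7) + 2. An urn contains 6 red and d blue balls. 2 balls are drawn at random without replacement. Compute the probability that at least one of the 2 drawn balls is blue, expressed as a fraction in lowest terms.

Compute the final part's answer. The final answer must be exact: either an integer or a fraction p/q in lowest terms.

2/3

Step 1: total draws C(11,4) = 330; favorable C(6,4) = 15; P = 1/22; answer 1/22
Step 2: S1 = 1/22; threaded value p + q = 23; w = -22; a(2) = -2*(14) - 3*(-22) = 38; iterating: a(2)=38, a(3)=-118, a(4)=122, a(5)=110, a(6)=-586, a(7)=842, a(8)=74, a(9)=-2674, a(10)=5126, a(11)=-2230, a(12)=-10918; answer -10918
Step 3: S2 = -10918; d = 4; total draws C(10,2) = 45; complement C(6,2) = 15; favorable 45 - 15 = 30; P = 2/3; answer 2/3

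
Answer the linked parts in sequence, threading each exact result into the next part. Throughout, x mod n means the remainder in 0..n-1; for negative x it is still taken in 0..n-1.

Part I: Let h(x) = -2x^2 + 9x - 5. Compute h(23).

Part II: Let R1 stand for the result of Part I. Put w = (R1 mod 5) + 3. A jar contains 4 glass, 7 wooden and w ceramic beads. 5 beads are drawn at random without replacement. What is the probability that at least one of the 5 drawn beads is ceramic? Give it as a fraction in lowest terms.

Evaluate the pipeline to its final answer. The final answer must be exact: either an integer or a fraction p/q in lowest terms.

Part I: -2*(23)^2 + 9*(23)^1 - 5 = (-1058) + (207) + (-5) = -856; answer -856
Part II: R1 = -856; w = 7; total draws C(18,5) = 8568; complement C(11,5) = 462; favorable 8568 - 462 = 8106; P = 193/204; answer 193/204

193/204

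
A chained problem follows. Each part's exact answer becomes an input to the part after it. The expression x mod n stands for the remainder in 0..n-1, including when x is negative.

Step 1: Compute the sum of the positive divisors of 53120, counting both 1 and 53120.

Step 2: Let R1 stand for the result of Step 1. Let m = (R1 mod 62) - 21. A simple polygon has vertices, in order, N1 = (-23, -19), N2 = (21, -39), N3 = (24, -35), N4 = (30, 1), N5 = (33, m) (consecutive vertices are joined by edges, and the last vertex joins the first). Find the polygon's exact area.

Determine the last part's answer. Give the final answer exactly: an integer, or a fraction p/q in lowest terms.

1883

Step 1: 53120 = 2^7 * 5 * 83; sigma = (1 + 2 + 4 + 8 + 16 + 32 + 64 + 128) * (1 + 5) * (1 + 83) = 255 * 6 * 84 = 128520; answer 128520
Step 2: R1 = 128520; m = 35; cross terms: (-23*-39 - 21*-19)=1296, (21*-35 - 24*-39)=201, (24*1 - 30*-35)=1074, (30*35 - 33*1)=1017, (33*-19 - -23*35)=178; twice the area = |3766| = 3766; area = 1883; answer 1883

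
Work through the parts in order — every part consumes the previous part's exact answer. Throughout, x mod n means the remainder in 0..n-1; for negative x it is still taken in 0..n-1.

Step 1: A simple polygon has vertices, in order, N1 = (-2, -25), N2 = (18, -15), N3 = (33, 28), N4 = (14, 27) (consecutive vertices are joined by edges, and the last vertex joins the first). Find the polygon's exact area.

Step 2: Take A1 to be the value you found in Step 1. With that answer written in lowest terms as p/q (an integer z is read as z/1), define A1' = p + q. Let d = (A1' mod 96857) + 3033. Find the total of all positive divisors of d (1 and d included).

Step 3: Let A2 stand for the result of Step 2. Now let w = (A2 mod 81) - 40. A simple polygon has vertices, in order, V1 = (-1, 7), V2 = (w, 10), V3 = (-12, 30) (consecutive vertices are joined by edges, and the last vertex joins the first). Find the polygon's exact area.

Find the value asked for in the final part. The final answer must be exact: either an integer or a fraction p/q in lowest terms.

309/2

Step 1: cross terms: (-2*-15 - 18*-25)=480, (18*28 - 33*-15)=999, (33*27 - 14*28)=499, (14*-25 - -2*27)=-296; twice the area = |1682| = 1682; area = 841; answer 841
Step 2: A1 = 841; threaded value p + q = 842; d = 3875; 3875 = 5^3 * 31; sigma = (1 + 5 + 25 + 125) * (1 + 31) = 156 * 32 = 4992; answer 4992
Step 3: A2 = 4992; w = 11; cross terms: (-1*10 - 11*7)=-87, (11*30 - -12*10)=450, (-12*7 - -1*30)=-54; twice the area = |309| = 309; area = 309/2; answer 309/2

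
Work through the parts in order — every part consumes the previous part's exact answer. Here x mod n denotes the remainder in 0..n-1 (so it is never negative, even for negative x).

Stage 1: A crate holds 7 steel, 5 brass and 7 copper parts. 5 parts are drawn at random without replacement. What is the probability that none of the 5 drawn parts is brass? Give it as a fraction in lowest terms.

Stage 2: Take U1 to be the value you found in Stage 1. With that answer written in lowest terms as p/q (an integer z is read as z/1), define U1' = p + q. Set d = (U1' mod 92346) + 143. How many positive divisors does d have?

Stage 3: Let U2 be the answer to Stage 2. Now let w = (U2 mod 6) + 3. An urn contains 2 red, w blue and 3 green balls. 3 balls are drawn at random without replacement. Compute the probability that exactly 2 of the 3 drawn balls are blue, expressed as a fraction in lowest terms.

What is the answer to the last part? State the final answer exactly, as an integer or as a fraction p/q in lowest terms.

Stage 1: total draws C(19,5) = 11628; favorable C(14,5) = 2002; P = 1001/5814; answer 1001/5814
Stage 2: U1 = 1001/5814; threaded value p + q = 6815; d = 6958; 6958 = 2 * 7^2 * 71; number of divisors = (1+1) * (2+1) * (1+1) = 12; answer 12
Stage 3: U2 = 12; w = 3; total draws C(8,3) = 56; favorable C(3,2)*C(5,1) = 15; P = 15/56; answer 15/56

15/56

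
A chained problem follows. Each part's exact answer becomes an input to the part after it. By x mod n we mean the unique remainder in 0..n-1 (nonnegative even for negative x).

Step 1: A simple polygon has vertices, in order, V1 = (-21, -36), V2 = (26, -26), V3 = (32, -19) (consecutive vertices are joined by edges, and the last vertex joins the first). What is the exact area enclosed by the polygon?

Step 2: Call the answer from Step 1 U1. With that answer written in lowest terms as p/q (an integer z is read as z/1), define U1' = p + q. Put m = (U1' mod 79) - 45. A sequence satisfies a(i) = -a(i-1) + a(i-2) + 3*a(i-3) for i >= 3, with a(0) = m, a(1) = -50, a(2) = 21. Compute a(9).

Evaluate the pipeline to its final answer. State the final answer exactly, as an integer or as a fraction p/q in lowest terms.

-134

Step 1: cross terms: (-21*-26 - 26*-36)=1482, (26*-19 - 32*-26)=338, (32*-36 - -21*-19)=-1551; twice the area = |269| = 269; area = 269/2; answer 269/2
Step 2: U1 = 269/2; threaded value p + q = 271; m = -11; a(3) = -1*(21) + 1*(-50) + 3*(-11) = -104; iterating: a(3)=-104, a(4)=-25, a(5)=-16, a(6)=-321, a(7)=230, a(8)=-599, a(9)=-134; answer -134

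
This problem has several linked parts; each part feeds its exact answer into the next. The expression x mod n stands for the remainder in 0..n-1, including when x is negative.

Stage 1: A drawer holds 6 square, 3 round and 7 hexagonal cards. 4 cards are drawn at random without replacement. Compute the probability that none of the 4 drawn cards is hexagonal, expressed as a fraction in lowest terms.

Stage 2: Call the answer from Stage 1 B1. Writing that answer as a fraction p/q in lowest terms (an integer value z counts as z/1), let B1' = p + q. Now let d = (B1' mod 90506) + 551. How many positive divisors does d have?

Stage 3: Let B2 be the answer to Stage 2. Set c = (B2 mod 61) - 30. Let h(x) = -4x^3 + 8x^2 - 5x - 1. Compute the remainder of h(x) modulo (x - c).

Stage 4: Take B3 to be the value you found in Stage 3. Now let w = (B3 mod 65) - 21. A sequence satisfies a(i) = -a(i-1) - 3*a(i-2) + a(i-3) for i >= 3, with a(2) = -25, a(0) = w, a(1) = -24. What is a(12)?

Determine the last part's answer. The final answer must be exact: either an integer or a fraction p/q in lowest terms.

-1456

Stage 1: total draws C(16,4) = 1820; favorable C(9,4) = 126; P = 9/130; answer 9/130
Stage 2: B1 = 9/130; threaded value p + q = 139; d = 690; 690 = 2 * 3 * 5 * 23; number of divisors = (1+1) * (1+1) * (1+1) * (1+1) = 16; answer 16
Stage 3: B2 = 16; c = -14; remainder = value at the root: -4*(-14)^3 + 8*(-14)^2 - 5*(-14)^1 - 1 = (10976) + (1568) + (70) + (-1) = 12613; answer 12613
Stage 4: B3 = 12613; w = -18; a(3) = -1*(-25) - 3*(-24) + 1*(-18) = 79; iterating: a(3)=79, a(4)=-28, a(5)=-234, a(6)=397, a(7)=277, a(8)=-1702, a(9)=1268, a(10)=4115, a(11)=-9621, a(12)=-1456; answer -1456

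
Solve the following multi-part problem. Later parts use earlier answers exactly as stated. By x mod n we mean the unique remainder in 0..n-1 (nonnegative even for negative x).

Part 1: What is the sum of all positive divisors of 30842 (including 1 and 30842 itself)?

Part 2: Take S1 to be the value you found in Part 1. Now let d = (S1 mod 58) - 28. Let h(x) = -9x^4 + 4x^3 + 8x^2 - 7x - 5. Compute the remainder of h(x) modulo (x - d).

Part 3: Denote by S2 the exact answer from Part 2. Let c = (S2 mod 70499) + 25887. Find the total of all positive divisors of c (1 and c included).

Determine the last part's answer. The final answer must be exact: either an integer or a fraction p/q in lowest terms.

86040

Part 1: 30842 = 2 * 7 * 2203; sigma = (1 + 2) * (1 + 7) * (1 + 2203) = 3 * 8 * 2204 = 52896; answer 52896
Part 2: S1 = 52896; d = -28; remainder = value at the root: -9*(-28)^4 + 4*(-28)^3 + 8*(-28)^2 - 7*(-28)^1 - 5 = (-5531904) + (-87808) + (6272) + (196) + (-5) = -5613249; answer -5613249
Part 3: S2 = -5613249; c = 52558; 52558 = 2 * 11 * 2389; sigma = (1 + 2) * (1 + 11) * (1 + 2389) = 3 * 12 * 2390 = 86040; answer 86040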